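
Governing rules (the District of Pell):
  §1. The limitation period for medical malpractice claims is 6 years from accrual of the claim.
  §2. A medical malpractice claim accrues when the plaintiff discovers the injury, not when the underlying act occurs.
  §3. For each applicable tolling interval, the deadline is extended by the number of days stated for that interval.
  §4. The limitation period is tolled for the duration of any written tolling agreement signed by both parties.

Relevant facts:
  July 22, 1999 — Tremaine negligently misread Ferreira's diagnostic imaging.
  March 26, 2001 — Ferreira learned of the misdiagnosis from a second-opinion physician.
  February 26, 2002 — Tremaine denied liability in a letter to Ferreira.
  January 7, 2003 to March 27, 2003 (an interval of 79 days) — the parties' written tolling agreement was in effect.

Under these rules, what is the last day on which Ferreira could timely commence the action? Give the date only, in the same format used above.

The claim did not accrue until Ferreira discovered the injury on March 26, 2001; the July 22, 1999 act date does not start the clock under the stated rule.
The untolled deadline — 6 years after March 26, 2001 — is March 26, 2007.
The period was tolled for 79 days by the written tolling agreement (January 7, 2003 to March 27, 2003), pushing the deadline to June 13, 2007.
None of the other events listed affects the running of the period under the stated rules.

June 13, 2007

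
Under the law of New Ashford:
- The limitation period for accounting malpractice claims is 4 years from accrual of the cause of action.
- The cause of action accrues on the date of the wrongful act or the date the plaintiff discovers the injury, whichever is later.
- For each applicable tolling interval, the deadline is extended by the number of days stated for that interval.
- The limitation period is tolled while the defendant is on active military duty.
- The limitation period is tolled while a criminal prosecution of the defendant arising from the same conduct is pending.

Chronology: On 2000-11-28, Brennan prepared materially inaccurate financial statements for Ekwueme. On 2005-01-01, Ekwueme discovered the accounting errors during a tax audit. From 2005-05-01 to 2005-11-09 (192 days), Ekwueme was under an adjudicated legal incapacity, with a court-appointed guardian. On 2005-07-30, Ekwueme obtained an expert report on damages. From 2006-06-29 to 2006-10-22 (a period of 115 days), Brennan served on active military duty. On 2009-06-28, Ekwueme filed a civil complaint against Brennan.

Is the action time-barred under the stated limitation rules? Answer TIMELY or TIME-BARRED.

TIME-BARRED

The claim accrued on 2005-01-01 — the later of the 2000-11-28 act and the 2005-01-01 discovery.
The untolled deadline — 4 years after 2005-01-01 — is 2009-01-01.
Because the defendant's active military service ran from 2006-06-29 to 2006-10-22, the deadline is extended by 115 days to 2009-04-26.
The plaintiff's legal incapacity from 2005-05-01 to 2005-11-09 does not toll the period, because no stated rule makes the plaintiff's incapacity a tolling event.
The other events in the timeline have no effect on the limitation period under the stated rules.
Ekwueme filed on 2009-06-28, after the 2009-04-26 deadline, so the action is time-barred.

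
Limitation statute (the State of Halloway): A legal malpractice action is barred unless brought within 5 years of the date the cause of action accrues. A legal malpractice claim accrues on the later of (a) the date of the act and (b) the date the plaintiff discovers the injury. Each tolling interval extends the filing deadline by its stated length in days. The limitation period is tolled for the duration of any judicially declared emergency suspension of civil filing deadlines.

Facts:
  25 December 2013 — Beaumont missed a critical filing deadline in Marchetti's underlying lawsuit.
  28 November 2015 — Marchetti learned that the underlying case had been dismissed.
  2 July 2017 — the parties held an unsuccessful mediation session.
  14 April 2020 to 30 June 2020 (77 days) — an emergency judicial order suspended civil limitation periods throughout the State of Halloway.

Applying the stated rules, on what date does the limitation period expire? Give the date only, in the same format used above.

Because discovery on 28 November 2015 post-dates the 25 December 2013 act, accrual under the later-of rule falls on 28 November 2015.
Adding the 5 years base period to 28 November 2015 gives a deadline of 28 November 2020, before any tolling.
The emergency suspension of filing deadlines from 14 April 2020 to 30 June 2020 tolled the period for 77 days, extending the deadline to 13 February 2021.
The other events in the timeline have no effect on the limitation period under the stated rules.

13 February 2021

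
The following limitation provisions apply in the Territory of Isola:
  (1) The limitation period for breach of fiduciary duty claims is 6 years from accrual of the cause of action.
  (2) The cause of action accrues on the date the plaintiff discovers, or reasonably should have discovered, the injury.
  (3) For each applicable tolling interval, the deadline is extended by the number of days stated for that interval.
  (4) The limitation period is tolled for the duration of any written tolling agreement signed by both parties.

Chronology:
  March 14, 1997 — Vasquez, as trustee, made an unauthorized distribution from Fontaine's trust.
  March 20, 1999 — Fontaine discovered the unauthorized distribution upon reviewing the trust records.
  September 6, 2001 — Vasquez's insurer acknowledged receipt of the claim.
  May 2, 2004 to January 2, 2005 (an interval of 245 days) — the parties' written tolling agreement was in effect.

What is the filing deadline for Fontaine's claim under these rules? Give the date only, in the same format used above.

Accrual is tied to discovery, so the period began on March 20, 1999 rather than on March 14, 1997 when the act occurred.
The untolled deadline — 6 years after March 20, 1999 — is March 20, 2005.
The period was tolled for 245 days by the written tolling agreement (May 2, 2004 to January 2, 2005), pushing the deadline to November 20, 2005.
The other events in the timeline have no effect on the limitation period under the stated rules.

November 20, 2005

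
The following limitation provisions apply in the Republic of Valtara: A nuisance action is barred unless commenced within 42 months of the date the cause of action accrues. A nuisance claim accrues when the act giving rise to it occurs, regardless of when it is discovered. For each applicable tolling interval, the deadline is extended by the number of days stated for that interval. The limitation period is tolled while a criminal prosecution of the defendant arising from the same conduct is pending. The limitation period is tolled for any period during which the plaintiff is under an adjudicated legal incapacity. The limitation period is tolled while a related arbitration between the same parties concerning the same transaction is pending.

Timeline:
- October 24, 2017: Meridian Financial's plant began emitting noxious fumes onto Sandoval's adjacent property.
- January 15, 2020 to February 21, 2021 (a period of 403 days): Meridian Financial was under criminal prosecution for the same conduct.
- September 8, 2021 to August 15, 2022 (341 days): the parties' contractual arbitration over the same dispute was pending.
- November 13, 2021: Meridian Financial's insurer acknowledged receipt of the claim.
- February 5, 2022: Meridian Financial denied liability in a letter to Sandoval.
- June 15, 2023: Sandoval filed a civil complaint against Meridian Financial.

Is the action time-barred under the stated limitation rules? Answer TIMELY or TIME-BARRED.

The claim accrued on October 24, 2017, when the wrongful act occurred.
Adding the 42 months base period to October 24, 2017 gives a deadline of April 24, 2021, before any tolling.
Because the pending criminal prosecution ran from January 15, 2020 to February 21, 2021, the deadline is extended by 403 days to June 1, 2022.
The period was tolled for 341 days by the pending related arbitration (September 8, 2021 to August 15, 2022), pushing the deadline to May 8, 2023.
None of the other events listed affects the running of the period under the stated rules.
Filing on June 15, 2023 missed the May 8, 2023 deadline — the action is time-barred.

TIME-BARRED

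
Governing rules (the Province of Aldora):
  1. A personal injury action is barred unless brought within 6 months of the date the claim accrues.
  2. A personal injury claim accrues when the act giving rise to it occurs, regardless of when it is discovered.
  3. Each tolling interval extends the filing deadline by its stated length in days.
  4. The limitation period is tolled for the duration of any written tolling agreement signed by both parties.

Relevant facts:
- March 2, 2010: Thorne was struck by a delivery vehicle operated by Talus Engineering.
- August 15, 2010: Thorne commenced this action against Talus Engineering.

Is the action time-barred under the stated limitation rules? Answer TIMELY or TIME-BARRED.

TIMELY

The claim accrued on March 2, 2010, when the wrongful act occurred.
Adding the 6 months base period to March 2, 2010 gives a deadline of September 2, 2010, before any tolling.
The August 15, 2010 filing precedes the September 2, 2010 deadline; the claim is timely.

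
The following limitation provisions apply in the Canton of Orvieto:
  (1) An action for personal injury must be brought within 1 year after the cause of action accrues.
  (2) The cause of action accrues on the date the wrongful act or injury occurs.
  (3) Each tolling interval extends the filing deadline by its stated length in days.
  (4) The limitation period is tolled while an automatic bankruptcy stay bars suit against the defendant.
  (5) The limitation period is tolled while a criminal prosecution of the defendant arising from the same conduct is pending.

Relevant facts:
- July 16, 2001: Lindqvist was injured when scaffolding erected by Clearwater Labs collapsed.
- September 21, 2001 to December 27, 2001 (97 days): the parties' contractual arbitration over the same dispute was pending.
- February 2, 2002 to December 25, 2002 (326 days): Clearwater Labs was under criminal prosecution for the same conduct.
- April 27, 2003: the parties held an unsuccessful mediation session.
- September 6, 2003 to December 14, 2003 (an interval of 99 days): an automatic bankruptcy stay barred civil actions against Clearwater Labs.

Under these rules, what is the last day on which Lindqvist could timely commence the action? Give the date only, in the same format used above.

June 7, 2003

The claim accrued on July 16, 2001, when the wrongful act occurred.
Adding the 1 year base period to July 16, 2001 gives a deadline of July 16, 2002, before any tolling.
The pending criminal prosecution from February 2, 2002 to December 25, 2002 tolled the period for 326 days, extending the deadline to June 7, 2003.
The automatic bankruptcy stay starting September 6, 2003 came too late — the period had run on June 7, 2003 — and so does not extend the deadline.
The pending related arbitration from September 21, 2001 to December 27, 2001 does not toll the period, because no stated rule makes a pending arbitration a tolling event.
Nothing else in the chronology tolls or restarts the period.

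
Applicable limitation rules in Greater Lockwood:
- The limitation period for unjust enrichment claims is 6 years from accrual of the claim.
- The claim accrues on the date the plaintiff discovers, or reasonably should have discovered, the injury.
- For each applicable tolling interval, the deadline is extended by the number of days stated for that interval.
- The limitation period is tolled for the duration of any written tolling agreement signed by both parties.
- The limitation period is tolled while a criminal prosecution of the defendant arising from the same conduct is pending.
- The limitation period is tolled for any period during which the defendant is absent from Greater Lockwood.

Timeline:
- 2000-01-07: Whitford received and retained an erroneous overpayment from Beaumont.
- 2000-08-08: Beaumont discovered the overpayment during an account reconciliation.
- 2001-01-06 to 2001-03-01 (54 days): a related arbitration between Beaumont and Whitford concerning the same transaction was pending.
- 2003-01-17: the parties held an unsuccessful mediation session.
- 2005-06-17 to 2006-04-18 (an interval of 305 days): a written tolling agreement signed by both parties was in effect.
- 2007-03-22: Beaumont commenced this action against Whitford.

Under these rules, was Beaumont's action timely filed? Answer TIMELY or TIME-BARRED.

TIMELY

Under the discovery rule, the claim accrued on 2000-08-08, when Beaumont discovered the injury — not on the 2000-01-07 date of the underlying act.
The untolled deadline — 6 years after 2000-08-08 — is 2006-08-08.
The period was tolled for 305 days by the written tolling agreement (2005-06-17 to 2006-04-18), pushing the deadline to 2007-06-09.
Although a pending arbitration ran from 2001-01-06 to 2001-03-01, the stated rules do not make that a tolling event, so it is disregarded.
The other events in the timeline have no effect on the limitation period under the stated rules.
Beaumont filed on 2007-03-22, before the 2007-06-09 deadline, so the action is timely.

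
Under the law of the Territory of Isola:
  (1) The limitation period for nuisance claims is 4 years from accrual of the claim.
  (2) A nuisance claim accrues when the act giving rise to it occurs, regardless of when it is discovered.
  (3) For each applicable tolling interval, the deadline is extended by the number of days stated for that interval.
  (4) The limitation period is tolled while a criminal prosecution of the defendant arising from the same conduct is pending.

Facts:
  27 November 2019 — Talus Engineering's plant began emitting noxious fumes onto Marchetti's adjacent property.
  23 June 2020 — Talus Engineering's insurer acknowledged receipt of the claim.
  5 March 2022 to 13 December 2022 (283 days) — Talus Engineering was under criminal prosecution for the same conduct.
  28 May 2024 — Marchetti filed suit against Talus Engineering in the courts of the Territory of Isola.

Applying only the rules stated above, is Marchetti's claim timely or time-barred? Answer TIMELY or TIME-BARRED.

TIMELY

The claim accrued on 27 November 2019, the date of the act.
Adding the 4 years base period to 27 November 2019 gives a deadline of 27 November 2023, before any tolling.
The period was tolled for 283 days by the pending criminal prosecution (5 March 2022 to 13 December 2022), pushing the deadline to 5 September 2024.
Nothing else in the chronology tolls or restarts the period.
Filing on 28 May 2024 beat the 5 September 2024 deadline — the action is timely.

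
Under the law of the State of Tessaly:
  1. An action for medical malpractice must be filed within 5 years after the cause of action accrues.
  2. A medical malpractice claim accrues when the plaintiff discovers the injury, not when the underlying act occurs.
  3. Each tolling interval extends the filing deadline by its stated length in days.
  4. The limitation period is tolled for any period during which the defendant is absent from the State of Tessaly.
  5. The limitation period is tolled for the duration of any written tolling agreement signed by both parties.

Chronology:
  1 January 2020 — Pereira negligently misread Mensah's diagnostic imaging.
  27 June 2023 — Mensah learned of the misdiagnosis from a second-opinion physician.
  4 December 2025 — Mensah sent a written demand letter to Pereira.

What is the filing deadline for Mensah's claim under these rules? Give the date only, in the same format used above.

27 June 2028

The claim did not accrue until Mensah discovered the injury on 27 June 2023; the 1 January 2020 act date does not start the clock under the stated rule.
The untolled deadline — 5 years after 27 June 2023 — is 27 June 2028.
The other events in the timeline have no effect on the limitation period under the stated rules.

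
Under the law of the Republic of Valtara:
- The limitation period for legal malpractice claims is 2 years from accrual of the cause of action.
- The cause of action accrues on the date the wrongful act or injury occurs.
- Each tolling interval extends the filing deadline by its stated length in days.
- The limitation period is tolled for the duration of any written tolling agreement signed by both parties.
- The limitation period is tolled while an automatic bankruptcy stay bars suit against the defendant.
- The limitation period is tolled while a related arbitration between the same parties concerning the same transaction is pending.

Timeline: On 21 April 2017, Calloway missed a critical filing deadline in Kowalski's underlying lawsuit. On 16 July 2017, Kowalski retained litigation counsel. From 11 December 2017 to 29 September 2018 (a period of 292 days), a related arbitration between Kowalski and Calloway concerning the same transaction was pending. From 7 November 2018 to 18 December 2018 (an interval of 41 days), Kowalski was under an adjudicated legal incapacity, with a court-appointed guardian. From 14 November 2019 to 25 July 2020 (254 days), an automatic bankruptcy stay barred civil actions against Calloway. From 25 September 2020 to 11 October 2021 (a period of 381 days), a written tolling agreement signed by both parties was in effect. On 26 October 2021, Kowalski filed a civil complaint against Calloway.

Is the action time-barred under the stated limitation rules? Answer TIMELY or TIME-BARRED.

The claim accrued on 21 April 2017, when the wrongful act occurred.
2 years from 21 April 2017 is 21 April 2019.
Because the pending related arbitration ran from 11 December 2017 to 29 September 2018, the deadline is extended by 292 days to 7 February 2020.
The automatic bankruptcy stay from 14 November 2019 to 25 July 2020 tolled the period for 254 days, extending the deadline to 18 October 2020.
The written tolling agreement from 25 September 2020 to 11 October 2021 tolled the period for 381 days, extending the deadline to 3 November 2021.
The plaintiff's legal incapacity from 7 November 2018 to 18 December 2018 does not toll the period, because no stated rule makes the plaintiff's incapacity a tolling event.
The other events in the timeline have no effect on the limitation period under the stated rules.
The 26 October 2021 filing precedes the 3 November 2021 deadline; the claim is timely.

TIMELY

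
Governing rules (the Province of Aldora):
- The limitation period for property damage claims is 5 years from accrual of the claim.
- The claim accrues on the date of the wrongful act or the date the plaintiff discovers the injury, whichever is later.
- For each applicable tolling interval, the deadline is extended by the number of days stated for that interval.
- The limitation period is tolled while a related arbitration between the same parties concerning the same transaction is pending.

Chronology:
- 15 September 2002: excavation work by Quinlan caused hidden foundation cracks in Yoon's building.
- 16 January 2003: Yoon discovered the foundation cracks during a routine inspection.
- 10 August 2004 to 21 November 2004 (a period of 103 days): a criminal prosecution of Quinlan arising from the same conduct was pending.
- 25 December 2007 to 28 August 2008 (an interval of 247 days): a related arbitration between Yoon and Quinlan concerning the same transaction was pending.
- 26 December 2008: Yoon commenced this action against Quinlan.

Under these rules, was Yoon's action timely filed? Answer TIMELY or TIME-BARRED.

Because discovery on 16 January 2003 post-dates the 15 September 2002 act, accrual under the later-of rule falls on 16 January 2003.
The untolled deadline — 5 years after 16 January 2003 — is 16 January 2008.
The period was tolled for 247 days by the pending related arbitration (25 December 2007 to 28 August 2008), pushing the deadline to 19 September 2008.
The pending criminal prosecution from 10 August 2004 to 21 November 2004 does not toll the period, because no stated rule makes a criminal prosecution a tolling event.
The 26 December 2008 filing falls after the 19 September 2008 deadline; the claim is time-barred.

TIME-BARRED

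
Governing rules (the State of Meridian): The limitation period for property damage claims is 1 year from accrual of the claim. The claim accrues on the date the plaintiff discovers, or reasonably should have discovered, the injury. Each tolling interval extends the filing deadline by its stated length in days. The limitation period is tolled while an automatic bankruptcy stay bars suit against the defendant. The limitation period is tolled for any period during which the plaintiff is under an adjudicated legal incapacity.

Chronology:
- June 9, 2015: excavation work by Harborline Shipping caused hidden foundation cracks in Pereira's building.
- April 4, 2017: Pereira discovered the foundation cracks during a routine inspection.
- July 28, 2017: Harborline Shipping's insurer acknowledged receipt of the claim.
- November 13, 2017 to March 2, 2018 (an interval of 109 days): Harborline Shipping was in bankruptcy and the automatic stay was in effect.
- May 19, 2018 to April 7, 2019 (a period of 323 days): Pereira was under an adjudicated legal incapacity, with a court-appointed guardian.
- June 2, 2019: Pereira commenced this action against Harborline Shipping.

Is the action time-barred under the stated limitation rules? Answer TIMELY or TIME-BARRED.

TIMELY

Accrual is tied to discovery, so the period began on April 4, 2017 rather than on June 9, 2015 when the act occurred.
Adding the 1 year base period to April 4, 2017 gives a deadline of April 4, 2018, before any tolling.
The period was tolled for 109 days by the automatic bankruptcy stay (November 13, 2017 to March 2, 2018), pushing the deadline to July 22, 2018.
Because the plaintiff's legal incapacity ran from May 19, 2018 to April 7, 2019, the deadline is extended by 323 days to June 10, 2019.
The other events in the timeline have no effect on the limitation period under the stated rules.
Pereira filed on June 2, 2019, before the June 10, 2019 deadline, so the action is timely.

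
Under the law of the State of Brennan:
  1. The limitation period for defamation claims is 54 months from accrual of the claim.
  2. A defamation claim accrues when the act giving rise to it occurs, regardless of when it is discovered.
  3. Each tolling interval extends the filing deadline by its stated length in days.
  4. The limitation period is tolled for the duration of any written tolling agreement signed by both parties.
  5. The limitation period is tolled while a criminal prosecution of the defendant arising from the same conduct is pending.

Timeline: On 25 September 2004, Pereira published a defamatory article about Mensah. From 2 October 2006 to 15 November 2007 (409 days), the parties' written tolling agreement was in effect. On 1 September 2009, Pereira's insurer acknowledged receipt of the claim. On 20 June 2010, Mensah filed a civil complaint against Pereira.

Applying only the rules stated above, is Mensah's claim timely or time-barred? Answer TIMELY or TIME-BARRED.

TIME-BARRED

The limitation period began to run on 25 September 2004.
The untolled deadline — 54 months after 25 September 2004 — is 25 March 2009.
The period was tolled for 409 days by the written tolling agreement (2 October 2006 to 15 November 2007), pushing the deadline to 8 May 2010.
Nothing else in the chronology tolls or restarts the period.
Filing on 20 June 2010 missed the 8 May 2010 deadline — the action is time-barred.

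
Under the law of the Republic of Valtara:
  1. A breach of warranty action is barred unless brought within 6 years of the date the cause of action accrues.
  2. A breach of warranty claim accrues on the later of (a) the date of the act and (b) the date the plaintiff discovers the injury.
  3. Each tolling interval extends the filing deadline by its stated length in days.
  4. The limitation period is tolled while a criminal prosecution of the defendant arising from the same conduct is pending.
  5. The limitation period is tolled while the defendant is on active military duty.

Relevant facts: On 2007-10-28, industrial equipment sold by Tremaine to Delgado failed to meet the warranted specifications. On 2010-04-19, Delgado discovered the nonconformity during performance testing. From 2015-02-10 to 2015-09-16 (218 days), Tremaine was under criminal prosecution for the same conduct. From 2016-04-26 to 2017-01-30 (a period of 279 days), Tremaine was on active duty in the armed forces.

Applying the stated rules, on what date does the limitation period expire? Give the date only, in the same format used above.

2017-08-29

The claim accrued on 2010-04-19 — the later of the 2007-10-28 act and the 2010-04-19 discovery.
Adding the 6 years base period to 2010-04-19 gives a deadline of 2016-04-19, before any tolling.
Because the pending criminal prosecution ran from 2015-02-10 to 2015-09-16, the deadline is extended by 218 days to 2016-11-23.
The defendant's active military service from 2016-04-26 to 2017-01-30 tolled the period for 279 days, extending the deadline to 2017-08-29.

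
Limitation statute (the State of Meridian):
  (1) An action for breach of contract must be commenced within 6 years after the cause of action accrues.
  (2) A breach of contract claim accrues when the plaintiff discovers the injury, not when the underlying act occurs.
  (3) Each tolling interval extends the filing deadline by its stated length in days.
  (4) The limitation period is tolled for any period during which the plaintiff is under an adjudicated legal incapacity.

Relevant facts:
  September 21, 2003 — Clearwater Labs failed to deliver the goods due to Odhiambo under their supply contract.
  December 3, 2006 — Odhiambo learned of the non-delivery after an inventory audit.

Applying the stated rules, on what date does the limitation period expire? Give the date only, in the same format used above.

December 3, 2012

Under the discovery rule, the claim accrued on December 3, 2006, when Odhiambo discovered the injury — not on the September 21, 2003 date of the underlying act.
6 years from December 3, 2006 is December 3, 2012.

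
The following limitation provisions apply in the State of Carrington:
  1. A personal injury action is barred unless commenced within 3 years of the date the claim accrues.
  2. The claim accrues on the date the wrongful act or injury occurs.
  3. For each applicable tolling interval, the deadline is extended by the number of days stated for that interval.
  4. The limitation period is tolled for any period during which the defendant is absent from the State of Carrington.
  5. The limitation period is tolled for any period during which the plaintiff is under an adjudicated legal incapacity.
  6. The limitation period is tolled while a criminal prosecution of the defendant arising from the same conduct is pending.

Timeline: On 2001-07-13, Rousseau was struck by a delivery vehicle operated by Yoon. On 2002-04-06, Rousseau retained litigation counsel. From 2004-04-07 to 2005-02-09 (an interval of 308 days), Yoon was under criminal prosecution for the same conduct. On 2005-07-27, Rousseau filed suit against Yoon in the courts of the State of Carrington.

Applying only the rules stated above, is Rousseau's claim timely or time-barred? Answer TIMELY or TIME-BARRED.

The limitation period began to run on 2001-07-13.
3 years from 2001-07-13 is 2004-07-13.
The period was tolled for 308 days by the pending criminal prosecution (2004-04-07 to 2005-02-09), pushing the deadline to 2005-05-17.
Nothing else in the chronology tolls or restarts the period.
Filing on 2005-07-27 missed the 2005-05-17 deadline — the action is time-barred.

TIME-BARRED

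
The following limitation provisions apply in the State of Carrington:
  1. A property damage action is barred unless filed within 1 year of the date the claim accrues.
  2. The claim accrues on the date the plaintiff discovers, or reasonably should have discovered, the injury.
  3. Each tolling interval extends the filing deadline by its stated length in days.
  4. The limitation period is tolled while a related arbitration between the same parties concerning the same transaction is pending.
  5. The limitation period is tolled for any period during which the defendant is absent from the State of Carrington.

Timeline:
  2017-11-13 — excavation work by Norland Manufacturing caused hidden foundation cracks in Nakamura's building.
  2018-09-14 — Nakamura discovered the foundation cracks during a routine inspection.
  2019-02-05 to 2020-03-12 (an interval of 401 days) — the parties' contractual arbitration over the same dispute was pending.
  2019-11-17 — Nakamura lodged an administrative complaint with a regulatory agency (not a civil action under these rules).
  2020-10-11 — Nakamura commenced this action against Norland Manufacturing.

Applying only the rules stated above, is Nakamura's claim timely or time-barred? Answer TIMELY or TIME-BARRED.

TIMELY

Under the discovery rule, the claim accrued on 2018-09-14, when Nakamura discovered the injury — not on the 2017-11-13 date of the underlying act.
1 year from 2018-09-14 is 2019-09-14.
The pending related arbitration from 2019-02-05 to 2020-03-12 tolled the period for 401 days, extending the deadline to 2020-10-19.
Nothing else in the chronology tolls or restarts the period.
The 2020-10-11 filing precedes the 2020-10-19 deadline; the claim is timely.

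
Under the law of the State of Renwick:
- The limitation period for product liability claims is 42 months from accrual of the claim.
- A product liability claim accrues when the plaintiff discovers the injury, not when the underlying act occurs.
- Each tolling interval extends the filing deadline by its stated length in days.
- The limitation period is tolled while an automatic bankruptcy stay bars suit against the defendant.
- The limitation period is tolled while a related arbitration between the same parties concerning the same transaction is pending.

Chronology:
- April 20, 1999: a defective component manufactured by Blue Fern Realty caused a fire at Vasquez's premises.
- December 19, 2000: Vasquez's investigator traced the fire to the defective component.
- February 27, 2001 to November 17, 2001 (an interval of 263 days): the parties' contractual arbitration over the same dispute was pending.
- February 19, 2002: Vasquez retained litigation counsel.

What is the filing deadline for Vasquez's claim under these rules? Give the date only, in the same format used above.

March 9, 2005

The claim did not accrue until Vasquez discovered the injury on December 19, 2000; the April 20, 1999 act date does not start the clock under the stated rule.
The untolled deadline — 42 months after December 19, 2000 — is June 19, 2004.
Because the pending related arbitration ran from February 27, 2001 to November 17, 2001, the deadline is extended by 263 days to March 9, 2005.
None of the other events listed affects the running of the period under the stated rules.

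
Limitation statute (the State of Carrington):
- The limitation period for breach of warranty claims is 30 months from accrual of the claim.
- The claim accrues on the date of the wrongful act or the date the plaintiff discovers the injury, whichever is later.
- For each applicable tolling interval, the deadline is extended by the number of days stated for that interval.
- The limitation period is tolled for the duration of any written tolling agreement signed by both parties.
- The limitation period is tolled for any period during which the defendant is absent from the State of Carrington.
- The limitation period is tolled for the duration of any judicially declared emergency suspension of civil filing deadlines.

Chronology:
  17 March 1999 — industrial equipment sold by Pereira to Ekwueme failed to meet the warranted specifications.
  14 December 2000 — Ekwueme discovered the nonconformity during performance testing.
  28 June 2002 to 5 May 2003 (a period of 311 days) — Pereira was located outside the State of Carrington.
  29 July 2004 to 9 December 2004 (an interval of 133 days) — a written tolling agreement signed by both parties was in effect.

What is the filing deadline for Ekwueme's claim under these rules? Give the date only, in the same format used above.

20 April 2004

Taking the later of the act (17 March 1999) and discovery (14 December 2000), the claim accrued on 14 December 2000.
Adding the 30 months base period to 14 December 2000 gives a deadline of 14 June 2003, before any tolling.
The defendant's absence from the jurisdiction from 28 June 2002 to 5 May 2003 tolled the period for 311 days, extending the deadline to 20 April 2004.
The written tolling agreement from 29 July 2004 to 9 December 2004 began after the period had already run on 20 April 2004, so it has no tolling effect.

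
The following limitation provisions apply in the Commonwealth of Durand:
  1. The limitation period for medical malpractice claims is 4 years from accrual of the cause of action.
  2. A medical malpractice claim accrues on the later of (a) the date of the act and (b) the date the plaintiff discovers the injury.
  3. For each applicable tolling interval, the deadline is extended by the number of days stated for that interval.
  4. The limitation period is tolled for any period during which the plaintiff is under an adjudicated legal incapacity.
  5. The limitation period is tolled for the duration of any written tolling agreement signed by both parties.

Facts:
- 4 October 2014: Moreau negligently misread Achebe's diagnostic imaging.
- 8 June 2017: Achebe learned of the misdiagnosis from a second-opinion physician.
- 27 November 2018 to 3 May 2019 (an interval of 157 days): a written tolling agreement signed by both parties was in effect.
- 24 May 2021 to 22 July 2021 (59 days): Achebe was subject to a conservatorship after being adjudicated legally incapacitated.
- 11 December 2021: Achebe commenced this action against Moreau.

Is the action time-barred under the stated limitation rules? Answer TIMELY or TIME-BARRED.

TIMELY

The claim accrued on 8 June 2017 — the later of the 4 October 2014 act and the 8 June 2017 discovery.
4 years from 8 June 2017 is 8 June 2021.
The period was tolled for 157 days by the written tolling agreement (27 November 2018 to 3 May 2019), pushing the deadline to 12 November 2021.
Because the plaintiff's legal incapacity ran from 24 May 2021 to 22 July 2021, the deadline is extended by 59 days to 10 January 2022.
Achebe filed on 11 December 2021, before the 10 January 2022 deadline, so the action is timely.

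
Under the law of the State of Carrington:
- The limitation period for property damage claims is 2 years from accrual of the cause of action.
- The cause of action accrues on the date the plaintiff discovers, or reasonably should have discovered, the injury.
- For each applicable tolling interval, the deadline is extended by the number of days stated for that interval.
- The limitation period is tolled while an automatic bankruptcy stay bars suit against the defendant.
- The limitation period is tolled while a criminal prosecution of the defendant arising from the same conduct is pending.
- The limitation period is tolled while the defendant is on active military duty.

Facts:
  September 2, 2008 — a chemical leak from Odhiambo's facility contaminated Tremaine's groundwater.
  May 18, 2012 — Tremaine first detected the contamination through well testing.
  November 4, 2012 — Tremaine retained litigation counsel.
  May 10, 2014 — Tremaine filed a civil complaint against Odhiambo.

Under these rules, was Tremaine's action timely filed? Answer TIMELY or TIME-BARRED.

TIMELY

Under the discovery rule, the claim accrued on May 18, 2012, when Tremaine discovered the injury — not on the September 2, 2008 date of the underlying act.
2 years from May 18, 2012 is May 18, 2014.
None of the other events listed affects the running of the period under the stated rules.
Filing on May 10, 2014 beat the May 18, 2014 deadline — the action is timely.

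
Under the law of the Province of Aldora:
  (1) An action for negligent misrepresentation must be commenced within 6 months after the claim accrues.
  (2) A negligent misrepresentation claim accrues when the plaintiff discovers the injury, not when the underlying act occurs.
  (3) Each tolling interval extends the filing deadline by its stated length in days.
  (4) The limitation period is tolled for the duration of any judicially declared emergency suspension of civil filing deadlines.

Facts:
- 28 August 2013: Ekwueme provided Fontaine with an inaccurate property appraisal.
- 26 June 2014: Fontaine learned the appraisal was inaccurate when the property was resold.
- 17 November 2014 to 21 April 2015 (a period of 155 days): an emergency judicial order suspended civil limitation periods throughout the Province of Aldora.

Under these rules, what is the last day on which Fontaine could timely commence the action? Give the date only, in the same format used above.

30 May 2015

Under the discovery rule, the claim accrued on 26 June 2014, when Fontaine discovered the injury — not on the 28 August 2013 date of the underlying act.
The untolled deadline — 6 months after 26 June 2014 — is 26 December 2014.
The period was tolled for 155 days by the emergency suspension of filing deadlines (17 November 2014 to 21 April 2015), pushing the deadline to 30 May 2015.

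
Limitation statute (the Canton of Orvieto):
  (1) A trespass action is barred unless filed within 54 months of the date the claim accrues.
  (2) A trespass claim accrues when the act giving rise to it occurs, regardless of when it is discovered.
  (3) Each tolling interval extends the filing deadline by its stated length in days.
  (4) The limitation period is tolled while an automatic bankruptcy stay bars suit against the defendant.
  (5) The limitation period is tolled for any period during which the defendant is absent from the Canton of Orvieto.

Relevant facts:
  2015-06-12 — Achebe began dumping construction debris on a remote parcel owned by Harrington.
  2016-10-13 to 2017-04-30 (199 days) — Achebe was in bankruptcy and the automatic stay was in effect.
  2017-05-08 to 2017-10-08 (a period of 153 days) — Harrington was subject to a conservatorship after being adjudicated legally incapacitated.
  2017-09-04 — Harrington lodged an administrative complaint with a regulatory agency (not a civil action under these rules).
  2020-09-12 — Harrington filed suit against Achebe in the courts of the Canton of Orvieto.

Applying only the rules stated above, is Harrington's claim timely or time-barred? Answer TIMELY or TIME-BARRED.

TIME-BARRED

The claim accrued on 2015-06-12, when the wrongful act occurred.
The untolled deadline — 54 months after 2015-06-12 — is 2019-12-12.
The period was tolled for 199 days by the automatic bankruptcy stay (2016-10-13 to 2017-04-30), pushing the deadline to 2020-06-28.
The plaintiff's legal incapacity from 2017-05-08 to 2017-10-08 does not toll the period, because no stated rule makes the plaintiff's incapacity a tolling event.
None of the other events listed affects the running of the period under the stated rules.
Filing on 2020-09-12 missed the 2020-06-28 deadline — the action is time-barred.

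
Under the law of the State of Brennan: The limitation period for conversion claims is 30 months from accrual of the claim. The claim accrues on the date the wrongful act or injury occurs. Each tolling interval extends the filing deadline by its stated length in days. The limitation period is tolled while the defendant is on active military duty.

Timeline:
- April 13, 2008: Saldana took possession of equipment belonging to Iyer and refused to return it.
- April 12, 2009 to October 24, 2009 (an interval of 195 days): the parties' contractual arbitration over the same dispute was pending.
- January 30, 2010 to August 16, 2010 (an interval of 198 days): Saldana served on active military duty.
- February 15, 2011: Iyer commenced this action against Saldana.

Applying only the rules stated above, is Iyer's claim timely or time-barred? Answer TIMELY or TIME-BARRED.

TIMELY

The claim accrued on April 13, 2008, when the wrongful act occurred.
The untolled deadline — 30 months after April 13, 2008 — is October 13, 2010.
The period was tolled for 198 days by the defendant's active military service (January 30, 2010 to August 16, 2010), pushing the deadline to April 29, 2011.
Although a pending arbitration ran from April 12, 2009 to October 24, 2009, the stated rules do not make that a tolling event, so it is disregarded.
Filing on February 15, 2011 beat the April 29, 2011 deadline — the action is timely.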